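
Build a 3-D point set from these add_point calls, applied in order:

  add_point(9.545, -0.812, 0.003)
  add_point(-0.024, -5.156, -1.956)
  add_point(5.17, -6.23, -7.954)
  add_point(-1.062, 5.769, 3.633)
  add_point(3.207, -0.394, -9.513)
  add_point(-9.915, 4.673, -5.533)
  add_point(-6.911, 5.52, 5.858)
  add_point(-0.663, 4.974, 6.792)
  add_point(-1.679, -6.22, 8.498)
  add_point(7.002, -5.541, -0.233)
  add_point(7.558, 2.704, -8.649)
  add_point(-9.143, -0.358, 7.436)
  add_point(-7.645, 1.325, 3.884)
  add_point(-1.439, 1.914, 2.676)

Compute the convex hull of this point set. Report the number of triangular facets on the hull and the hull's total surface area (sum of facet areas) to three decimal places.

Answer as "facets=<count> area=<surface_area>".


Points on the hull: [0, 1, 2, 3, 4, 5, 6, 7, 8, 9, 10, 11] (12 of 14).

Triangle areas on the boundary:
  f1: (p7, p8, p0) → 74.0254
  f2: (p10, p2, p0) → 41.1479
  f3: (p10, p7, p0) → 64.0819
  f4: (p1, p2, p5) → 53.9608
  f5: (p1, p2, p8) → 24.1467
  f6: (p9, p8, p0) → 31.0350
  f7: (p9, p2, p0) → 20.8435
  f8: (p9, p2, p8) → 41.9574
  f9: (p11, p7, p8) → 45.2935
  f10: (p11, p1, p5) → 85.9036
  f11: (p11, p1, p8) → 50.7329
  f12: (p4, p2, p5) → 39.3957
  f13: (p4, p10, p5) → 34.6966
  f14: (p4, p10, p2) → 16.6879
  f15: (p3, p10, p5) → 95.9166
  f16: (p3, p10, p7) → 18.9886
  f17: (p6, p11, p5) → 38.1525
  f18: (p6, p11, p7) → 20.0241
  f19: (p6, p3, p5) → 36.7910
  f20: (p6, p3, p7) → 9.9814
Σ area = 843.763

Check V−E+F: 12 − 30 + 20 = 2.

facets=20 area=843.763


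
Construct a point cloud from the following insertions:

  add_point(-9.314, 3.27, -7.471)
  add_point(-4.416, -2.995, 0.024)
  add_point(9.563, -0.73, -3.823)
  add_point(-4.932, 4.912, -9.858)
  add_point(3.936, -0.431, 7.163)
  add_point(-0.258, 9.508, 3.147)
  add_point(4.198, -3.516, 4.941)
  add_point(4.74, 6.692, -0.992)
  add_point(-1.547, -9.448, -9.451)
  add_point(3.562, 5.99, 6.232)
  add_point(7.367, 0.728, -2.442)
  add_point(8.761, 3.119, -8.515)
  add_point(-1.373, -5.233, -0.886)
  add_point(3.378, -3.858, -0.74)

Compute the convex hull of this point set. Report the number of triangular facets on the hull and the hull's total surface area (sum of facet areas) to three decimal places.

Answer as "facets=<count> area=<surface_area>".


Extreme-point indices: [0, 1, 2, 3, 4, 5, 6, 7, 8, 9, 11, 12] — 12 of 14 on the boundary.

Facet areas (half cross-product norm):
  f1: (p11, p8, p2) → 46.5222
  f2: (p1, p8, p0) → 64.0366
  f3: (p1, p5, p0) → 71.9420
  f4: (p1, p5, p4) → 62.0614
  f5: (p9, p4, p2) → 40.0005
  f6: (p9, p5, p4) → 14.2999
  f7: (p9, p11, p2) → 40.4909
  f8: (p3, p8, p0) → 38.4606
  f9: (p3, p11, p8) → 95.7331
  f10: (p3, p5, p0) → 38.2230
  f11: (p3, p11, p5) → 94.1682
  f12: (p6, p1, p4) → 18.5932
  f13: (p6, p8, p2) → 79.0599
  f14: (p6, p4, p2) → 19.3348
  f15: (p7, p11, p5) → 11.4325
  f16: (p7, p9, p5) → 19.7635
  f17: (p7, p9, p11) → 18.8656
  f18: (p12, p1, p8) → 16.5629
  f19: (p12, p6, p8) → 26.5312
  f20: (p12, p6, p1) → 15.5296
Σ area = 831.612

Euler characteristic 12−30+20 = 2 ✓

facets=20 area=831.612


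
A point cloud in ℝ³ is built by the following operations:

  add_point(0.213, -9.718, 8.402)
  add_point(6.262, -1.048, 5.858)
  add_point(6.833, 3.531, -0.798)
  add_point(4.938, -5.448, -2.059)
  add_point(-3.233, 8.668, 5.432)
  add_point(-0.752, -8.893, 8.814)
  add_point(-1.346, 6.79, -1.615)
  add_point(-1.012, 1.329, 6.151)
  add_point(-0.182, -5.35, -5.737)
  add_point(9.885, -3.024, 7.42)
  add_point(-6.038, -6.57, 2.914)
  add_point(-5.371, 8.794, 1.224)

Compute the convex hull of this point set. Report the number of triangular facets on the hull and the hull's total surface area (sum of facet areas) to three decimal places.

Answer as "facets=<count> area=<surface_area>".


Extreme-point indices: [0, 2, 3, 4, 5, 6, 8, 9, 10, 11] — 10 of 12 on the boundary.

Facet areas (half cross-product norm):
  f1: (p8, p11, p10) → 79.1966
  f2: (p6, p8, p11) → 27.5152
  f3: (p6, p2, p8) → 52.1228
  f4: (p4, p5, p9) → 102.6172
  f5: (p4, p2, p9) → 70.3184
  f6: (p4, p11, p10) → 36.3253
  f7: (p4, p5, p10) → 64.7290
  f8: (p4, p6, p11) → 12.4586
  f9: (p4, p6, p2) → 32.3546
  f10: (p3, p2, p9) → 45.9799
  f11: (p3, p2, p8) → 28.4150
  f12: (p0, p3, p8) → 37.9020
  f13: (p0, p8, p10) → 46.1899
  f14: (p0, p5, p10) → 5.0094
  f15: (p0, p5, p9) → 7.5902
  f16: (p0, p3, p9) → 58.6243
Σ area = 707.348

Check V−E+F: 10 − 24 + 16 = 2.

facets=16 area=707.348


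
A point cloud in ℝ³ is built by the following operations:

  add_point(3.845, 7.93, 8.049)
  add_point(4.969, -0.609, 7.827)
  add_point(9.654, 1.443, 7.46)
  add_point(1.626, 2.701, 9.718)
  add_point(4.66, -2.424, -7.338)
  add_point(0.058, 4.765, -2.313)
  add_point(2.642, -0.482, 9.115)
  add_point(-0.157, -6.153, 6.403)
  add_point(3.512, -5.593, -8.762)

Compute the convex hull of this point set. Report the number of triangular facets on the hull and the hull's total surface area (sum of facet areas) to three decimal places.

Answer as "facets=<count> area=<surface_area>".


8 of the 9 inputs are extreme points: [0, 2, 3, 4, 5, 6, 7, 8].

Area of each hull facet:
  f1: (p8, p2, p7) → 96.4528
  f2: (p5, p8, p7) → 84.0256
  f3: (p3, p0, p2) → 23.8123
  f4: (p3, p5, p7) → 57.9314
  f5: (p3, p5, p0) → 33.7592
  f6: (p4, p8, p2) → 22.0238
  f7: (p4, p5, p8) → 13.2824
  f8: (p4, p0, p2) → 70.1715
  f9: (p4, p5, p0) → 49.0662
  f10: (p6, p2, p7) → 22.1042
  f11: (p6, p3, p7) → 8.0955
  f12: (p6, p3, p2) → 12.6203
Σ area = 493.345

Euler characteristic 8−18+12 = 2 ✓

facets=12 area=493.345


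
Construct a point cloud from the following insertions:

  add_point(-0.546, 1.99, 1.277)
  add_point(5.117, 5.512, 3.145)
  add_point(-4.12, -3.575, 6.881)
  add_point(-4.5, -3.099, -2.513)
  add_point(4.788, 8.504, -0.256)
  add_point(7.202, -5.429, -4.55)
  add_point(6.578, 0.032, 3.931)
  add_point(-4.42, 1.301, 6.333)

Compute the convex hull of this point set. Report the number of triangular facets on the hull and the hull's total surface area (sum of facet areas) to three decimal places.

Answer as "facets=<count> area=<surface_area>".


Points on the hull: [1, 2, 3, 4, 5, 6, 7] (7 of 8).

Per-facet area ½‖(b−a)×(c−a)‖:
  f1: (p4, p5, p3) → 82.4219
  f2: (p2, p5, p3) → 56.5674
  f3: (p6, p4, p5) → 48.2388
  f4: (p6, p2, p5) → 58.6587
  f5: (p7, p4, p3) → 65.0212
  f6: (p7, p2, p3) → 22.8255
  f7: (p7, p6, p2) → 27.5434
  f8: (p1, p6, p4) → 8.5734
  f9: (p1, p7, p4) → 22.5792
  f10: (p1, p7, p6) → 30.6616
Σ area = 423.091

Euler characteristic 7−15+10 = 2 ✓

facets=10 area=423.091


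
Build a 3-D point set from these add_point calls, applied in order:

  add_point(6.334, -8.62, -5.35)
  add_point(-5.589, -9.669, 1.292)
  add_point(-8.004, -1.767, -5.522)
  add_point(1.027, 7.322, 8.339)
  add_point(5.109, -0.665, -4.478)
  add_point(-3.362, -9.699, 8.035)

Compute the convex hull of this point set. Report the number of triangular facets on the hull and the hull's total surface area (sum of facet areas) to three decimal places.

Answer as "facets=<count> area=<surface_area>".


6 of the 6 inputs are extreme points: [0, 1, 2, 3, 4, 5].

Facet areas (half cross-product norm):
  f1: (p5, p3, p2) → 132.9441
  f2: (p5, p3, p0) → 142.7905
  f3: (p4, p0, p2) → 53.3395
  f4: (p4, p3, p2) → 102.0576
  f5: (p4, p3, p0) → 49.2091
  f6: (p1, p0, p2) → 72.2495
  f7: (p1, p5, p2) → 27.9541
  f8: (p1, p5, p0) → 47.7372
Σ area = 628.282

Euler: V−E+F = 6−12+8 = 2.

facets=8 area=628.282


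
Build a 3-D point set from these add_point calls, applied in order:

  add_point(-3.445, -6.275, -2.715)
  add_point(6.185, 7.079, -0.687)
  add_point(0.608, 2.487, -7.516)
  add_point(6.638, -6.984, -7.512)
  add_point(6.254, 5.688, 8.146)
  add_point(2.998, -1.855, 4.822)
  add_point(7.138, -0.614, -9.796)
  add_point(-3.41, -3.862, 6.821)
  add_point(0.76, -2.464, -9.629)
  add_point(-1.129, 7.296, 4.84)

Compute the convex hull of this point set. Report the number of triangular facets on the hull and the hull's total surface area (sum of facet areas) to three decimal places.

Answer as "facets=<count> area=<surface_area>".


facets=16 area=666.644

Extreme-point indices: [0, 1, 2, 3, 4, 5, 6, 7, 8, 9] — 10 of 10 on the boundary.

Per-facet area ½‖(b−a)×(c−a)‖:
  f1: (p3, p4, p6) → 64.5854
  f2: (p2, p9, p0) → 71.0636
  f3: (p1, p4, p6) → 40.5664
  f4: (p1, p4, p9) → 33.2364
  f5: (p1, p2, p6) → 37.5312
  f6: (p1, p2, p9) → 45.5684
  f7: (p7, p3, p0) → 49.7337
  f8: (p7, p9, p0) → 56.7096
  f9: (p7, p4, p9) → 47.5168
  f10: (p8, p2, p0) → 24.0166
  f11: (p8, p2, p6) → 17.4524
  f12: (p8, p3, p0) → 34.3020
  f13: (p8, p3, p6) → 21.1902
  f14: (p5, p3, p4) → 51.1242
  f15: (p5, p7, p4) → 27.3573
  f16: (p5, p7, p3) → 44.6900
Σ area = 666.644

Euler: V−E+F = 10−24+16 = 2.


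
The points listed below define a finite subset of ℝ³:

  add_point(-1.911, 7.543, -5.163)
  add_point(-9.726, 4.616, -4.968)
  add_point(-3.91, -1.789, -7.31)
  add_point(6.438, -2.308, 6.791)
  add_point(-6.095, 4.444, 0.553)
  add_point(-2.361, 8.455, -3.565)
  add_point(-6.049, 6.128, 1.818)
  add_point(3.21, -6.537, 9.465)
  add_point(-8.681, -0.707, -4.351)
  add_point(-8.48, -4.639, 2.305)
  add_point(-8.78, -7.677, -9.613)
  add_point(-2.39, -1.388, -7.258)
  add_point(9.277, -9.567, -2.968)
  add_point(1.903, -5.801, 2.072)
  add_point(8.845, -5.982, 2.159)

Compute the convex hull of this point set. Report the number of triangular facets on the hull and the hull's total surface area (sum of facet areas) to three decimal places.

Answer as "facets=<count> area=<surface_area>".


facets=18 area=912.192

11 of the 15 inputs are extreme points: [0, 1, 3, 5, 6, 7, 9, 10, 11, 12, 14].

Triangle areas on the boundary:
  f1: (p7, p10, p12) → 135.9251
  f2: (p9, p10, p1) → 66.5814
  f3: (p9, p7, p10) → 74.3093
  f4: (p0, p10, p1) → 53.2195
  f5: (p11, p10, p12) → 66.9385
  f6: (p11, p0, p12) → 61.7754
  f7: (p11, p0, p10) → 27.9917
  f8: (p6, p9, p1) → 42.0443
  f9: (p6, p9, p7) → 76.4201
  f10: (p3, p6, p7) → 47.0457
  f11: (p14, p0, p12) → 58.3271
  f12: (p14, p7, p12) → 21.9276
  f13: (p14, p3, p7) → 18.8637
  f14: (p5, p3, p6) → 54.9672
  f15: (p5, p0, p1) → 7.8844
  f16: (p5, p6, p1) → 25.4478
  f17: (p5, p14, p0) → 17.5626
  f18: (p5, p14, p3) → 54.9600
Σ area = 912.192

Check V−E+F: 11 − 27 + 18 = 2.


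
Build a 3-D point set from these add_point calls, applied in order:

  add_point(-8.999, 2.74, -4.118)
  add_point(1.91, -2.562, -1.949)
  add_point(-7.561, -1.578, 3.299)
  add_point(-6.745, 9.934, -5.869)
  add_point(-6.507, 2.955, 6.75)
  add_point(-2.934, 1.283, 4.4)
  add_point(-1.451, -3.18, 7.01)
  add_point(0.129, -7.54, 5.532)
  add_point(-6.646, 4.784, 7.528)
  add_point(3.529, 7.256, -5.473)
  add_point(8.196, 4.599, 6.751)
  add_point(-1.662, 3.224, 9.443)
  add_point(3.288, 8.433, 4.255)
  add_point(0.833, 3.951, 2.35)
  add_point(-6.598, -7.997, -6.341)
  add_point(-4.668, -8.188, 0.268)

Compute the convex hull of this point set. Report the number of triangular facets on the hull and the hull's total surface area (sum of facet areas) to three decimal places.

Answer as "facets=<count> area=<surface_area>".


facets=24 area=872.661

14 of the 16 inputs are extreme points: [0, 1, 2, 3, 4, 6, 7, 8, 9, 10, 11, 12, 14, 15].

Area of each hull facet:
  f1: (p7, p11, p10) → 59.3854
  f2: (p7, p2, p15) → 27.8022
  f3: (p12, p11, p10) → 29.4187
  f4: (p12, p9, p10) → 31.5428
  f5: (p1, p9, p10) → 63.3822
  f6: (p1, p7, p10) → 58.3913
  f7: (p6, p7, p2) → 16.9342
  f8: (p6, p4, p2) → 20.3592
  f9: (p6, p7, p11) → 4.9597
  f10: (p8, p12, p11) → 24.4273
  f11: (p8, p6, p11) → 18.7931
  f12: (p8, p6, p4) → 5.3333
  f13: (p8, p2, p0) → 33.3748
  f14: (p8, p4, p2) → 1.9993
  f15: (p3, p12, p9) → 52.0634
  f16: (p3, p8, p0) → 46.6529
  f17: (p3, p8, p12) → 73.2778
  f18: (p14, p7, p15) → 11.1445
  f19: (p14, p1, p7) → 50.2112
  f20: (p14, p2, p0) → 45.9071
  f21: (p14, p2, p15) → 26.1332
  f22: (p14, p1, p9) → 52.0548
  f23: (p14, p3, p0) → 27.0706
  f24: (p14, p3, p9) → 92.0425
Σ area = 872.661

Check V−E+F: 14 − 36 + 24 = 2.


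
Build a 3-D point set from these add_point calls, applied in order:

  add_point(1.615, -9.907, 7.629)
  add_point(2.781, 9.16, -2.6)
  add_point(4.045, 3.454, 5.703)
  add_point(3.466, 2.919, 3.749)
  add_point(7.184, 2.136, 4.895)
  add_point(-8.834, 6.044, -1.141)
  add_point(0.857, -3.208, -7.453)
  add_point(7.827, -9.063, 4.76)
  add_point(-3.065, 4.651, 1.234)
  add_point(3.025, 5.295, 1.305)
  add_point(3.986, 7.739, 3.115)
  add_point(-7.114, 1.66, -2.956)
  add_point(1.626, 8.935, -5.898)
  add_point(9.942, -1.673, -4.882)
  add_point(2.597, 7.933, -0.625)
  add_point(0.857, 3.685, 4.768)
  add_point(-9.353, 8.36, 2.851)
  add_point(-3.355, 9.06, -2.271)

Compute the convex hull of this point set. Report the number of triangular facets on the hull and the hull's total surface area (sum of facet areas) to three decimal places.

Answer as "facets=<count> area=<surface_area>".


facets=22 area=872.549

Extreme-point indices: [0, 1, 2, 4, 5, 6, 7, 10, 11, 12, 13, 16, 17] — 13 of 18 on the boundary.

Per-facet area ½‖(b−a)×(c−a)‖:
  f1: (p12, p6, p13) → 56.7675
  f2: (p2, p0, p16) → 97.9131
  f3: (p2, p4, p0) → 23.6239
  f4: (p7, p4, p13) → 56.3914
  f5: (p7, p4, p0) → 38.5883
  f6: (p7, p6, p13) → 58.9070
  f7: (p7, p6, p0) → 52.4820
  f8: (p11, p6, p0) → 84.3743
  f9: (p11, p0, p16) → 80.1002
  f10: (p11, p5, p16) → 7.3286
  f11: (p11, p12, p6) → 56.0607
  f12: (p11, p12, p5) → 29.0758
  f13: (p1, p12, p13) → 23.0688
  f14: (p10, p4, p13) → 35.7390
  f15: (p10, p1, p13) → 39.2452
  f16: (p10, p2, p4) → 8.5564
  f17: (p10, p2, p16) → 33.3679
  f18: (p10, p1, p16) → 39.0657
  f19: (p17, p1, p16) → 14.8437
  f20: (p17, p1, p12) → 10.3296
  f21: (p17, p5, p16) → 14.7572
  f22: (p17, p12, p5) → 11.9623
Σ area = 872.549

Euler: V−E+F = 13−33+22 = 2.


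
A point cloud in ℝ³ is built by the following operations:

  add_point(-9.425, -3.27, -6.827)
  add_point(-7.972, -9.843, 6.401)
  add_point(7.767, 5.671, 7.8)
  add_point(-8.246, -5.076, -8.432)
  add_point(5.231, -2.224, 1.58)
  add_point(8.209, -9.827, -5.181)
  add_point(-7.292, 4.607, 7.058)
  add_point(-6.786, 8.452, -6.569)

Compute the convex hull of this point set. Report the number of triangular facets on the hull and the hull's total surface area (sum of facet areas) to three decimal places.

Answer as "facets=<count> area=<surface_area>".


Extreme-point indices: [0, 1, 2, 3, 5, 6, 7] — 7 of 8 on the boundary.

Facet areas (half cross-product norm):
  f1: (p1, p2, p5) → 185.1888
  f2: (p6, p1, p0) → 98.6394
  f3: (p6, p1, p2) → 108.6567
  f4: (p7, p2, p5) → 197.1148
  f5: (p7, p6, p0) → 82.3921
  f6: (p7, p6, p2) → 107.0708
  f7: (p3, p7, p0) → 13.2543
  f8: (p3, p7, p5) → 118.4808
  f9: (p3, p1, p0) → 19.5816
  f10: (p3, p1, p5) → 130.4915
Σ area = 1060.871

Euler: V−E+F = 7−15+10 = 2.

facets=10 area=1060.871


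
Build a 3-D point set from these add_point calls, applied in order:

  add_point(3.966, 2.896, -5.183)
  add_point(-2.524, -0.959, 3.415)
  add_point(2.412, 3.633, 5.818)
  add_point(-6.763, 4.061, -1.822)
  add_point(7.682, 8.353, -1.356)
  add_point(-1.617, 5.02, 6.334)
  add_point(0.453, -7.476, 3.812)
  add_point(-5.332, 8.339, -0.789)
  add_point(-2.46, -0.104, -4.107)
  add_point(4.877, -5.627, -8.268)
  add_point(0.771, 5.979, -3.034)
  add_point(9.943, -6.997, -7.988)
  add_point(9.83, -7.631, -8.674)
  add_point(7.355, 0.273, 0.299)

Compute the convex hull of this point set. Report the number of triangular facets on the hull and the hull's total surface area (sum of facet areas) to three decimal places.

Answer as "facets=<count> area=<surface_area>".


Extreme-point indices: [0, 1, 2, 3, 4, 5, 6, 7, 8, 9, 10, 11, 12, 13] — 14 of 14 on the boundary.

Per-facet area ½‖(b−a)×(c−a)‖:
  f1: (p1, p5, p3) → 27.6805
  f2: (p1, p6, p3) → 18.6212
  f3: (p1, p6, p5) → 16.5030
  f4: (p2, p5, p4) → 19.5712
  f5: (p2, p6, p5) → 24.2141
  f6: (p9, p0, p3) → 49.2410
  f7: (p7, p0, p3) → 25.9261
  f8: (p7, p5, p3) → 20.0982
  f9: (p7, p5, p4) → 52.1089
  f10: (p12, p4, p11) → 3.7195
  f11: (p12, p0, p4) → 41.1185
  f12: (p12, p9, p0) → 21.5695
  f13: (p12, p6, p11) → 6.2862
  f14: (p12, p9, p6) → 32.8481
  f15: (p13, p4, p11) → 41.1836
  f16: (p13, p2, p4) → 32.5586
  f17: (p13, p6, p11) → 61.8520
  f18: (p13, p2, p6) → 42.3942
  f19: (p8, p6, p3) → 33.6363
  f20: (p8, p9, p3) → 4.1724
  f21: (p8, p9, p6) → 54.5717
  f22: (p10, p0, p4) → 17.6302
  f23: (p10, p7, p4) → 20.0860
  f24: (p10, p7, p0) → 6.4395
Σ area = 674.031

Euler: V−E+F = 14−36+24 = 2.

facets=24 area=674.031


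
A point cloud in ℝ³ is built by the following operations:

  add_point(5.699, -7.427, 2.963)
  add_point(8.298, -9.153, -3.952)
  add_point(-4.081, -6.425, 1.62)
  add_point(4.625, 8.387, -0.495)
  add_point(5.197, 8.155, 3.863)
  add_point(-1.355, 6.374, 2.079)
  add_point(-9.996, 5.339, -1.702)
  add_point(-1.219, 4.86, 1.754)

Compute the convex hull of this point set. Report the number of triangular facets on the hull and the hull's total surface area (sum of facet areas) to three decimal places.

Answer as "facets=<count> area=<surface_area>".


Hull vertices (7/8): indices [0, 1, 2, 3, 4, 5, 6].

Per-facet area ½‖(b−a)×(c−a)‖:
  f1: (p3, p1, p6) → 136.7214
  f2: (p3, p4, p6) → 32.3375
  f3: (p3, p4, p1) → 39.9185
  f4: (p2, p1, p6) → 83.4007
  f5: (p5, p4, p6) → 6.8109
  f6: (p5, p2, p6) → 59.0587
  f7: (p5, p2, p4) → 41.0176
  f8: (p0, p4, p1) → 56.6779
  f9: (p0, p2, p1) → 36.5624
  f10: (p0, p2, p4) → 76.8709
Σ area = 569.377

Check V−E+F: 7 − 15 + 10 = 2.

facets=10 area=569.377


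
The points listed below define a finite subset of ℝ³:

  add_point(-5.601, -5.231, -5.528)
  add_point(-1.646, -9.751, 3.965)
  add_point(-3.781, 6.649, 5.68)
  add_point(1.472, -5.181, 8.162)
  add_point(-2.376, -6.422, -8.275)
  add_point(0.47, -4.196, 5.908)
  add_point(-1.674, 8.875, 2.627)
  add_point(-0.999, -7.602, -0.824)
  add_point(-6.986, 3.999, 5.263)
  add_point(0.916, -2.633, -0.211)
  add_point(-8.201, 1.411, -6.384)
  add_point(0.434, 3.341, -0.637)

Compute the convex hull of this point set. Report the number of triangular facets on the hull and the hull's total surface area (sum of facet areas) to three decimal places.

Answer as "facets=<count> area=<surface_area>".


Hull vertices (11/12): indices [0, 1, 2, 3, 4, 6, 7, 8, 9, 10, 11].

Area of each hull facet:
  f1: (p8, p6, p10) → 45.6675
  f2: (p11, p6, p10) → 35.2257
  f3: (p11, p4, p10) → 51.0241
  f4: (p11, p6, p3) → 40.2624
  f5: (p2, p6, p3) → 26.1204
  f6: (p2, p8, p3) → 26.7051
  f7: (p2, p8, p6) → 7.0259
  f8: (p1, p8, p3) → 44.4608
  f9: (p9, p11, p3) → 24.5634
  f10: (p9, p11, p4) → 27.1431
  f11: (p7, p1, p3) → 17.8926
  f12: (p7, p1, p4) → 7.9297
  f13: (p7, p9, p3) → 23.2815
  f14: (p7, p9, p4) → 20.5422
  f15: (p0, p4, p10) → 14.1860
  f16: (p0, p1, p4) → 24.3959
  f17: (p0, p8, p10) → 43.0298
  f18: (p0, p1, p8) → 75.2248
Σ area = 554.681

Euler: V−E+F = 11−27+18 = 2.

facets=18 area=554.681


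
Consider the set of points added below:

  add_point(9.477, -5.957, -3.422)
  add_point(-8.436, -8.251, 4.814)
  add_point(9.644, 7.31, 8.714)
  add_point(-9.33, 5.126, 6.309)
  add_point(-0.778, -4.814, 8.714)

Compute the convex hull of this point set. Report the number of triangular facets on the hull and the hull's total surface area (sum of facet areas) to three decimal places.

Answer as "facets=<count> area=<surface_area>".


facets=6 area=658.844

5 of the 5 inputs are extreme points: [0, 1, 2, 3, 4].

Facet areas (half cross-product norm):
  f1: (p0, p2, p3) → 170.3316
  f2: (p0, p1, p3) → 133.8735
  f3: (p4, p2, p3) → 105.4076
  f4: (p4, p1, p3) → 58.2414
  f5: (p4, p0, p2) → 118.5424
  f6: (p4, p0, p1) → 72.4478
Σ area = 658.844

Euler characteristic 5−9+6 = 2 ✓


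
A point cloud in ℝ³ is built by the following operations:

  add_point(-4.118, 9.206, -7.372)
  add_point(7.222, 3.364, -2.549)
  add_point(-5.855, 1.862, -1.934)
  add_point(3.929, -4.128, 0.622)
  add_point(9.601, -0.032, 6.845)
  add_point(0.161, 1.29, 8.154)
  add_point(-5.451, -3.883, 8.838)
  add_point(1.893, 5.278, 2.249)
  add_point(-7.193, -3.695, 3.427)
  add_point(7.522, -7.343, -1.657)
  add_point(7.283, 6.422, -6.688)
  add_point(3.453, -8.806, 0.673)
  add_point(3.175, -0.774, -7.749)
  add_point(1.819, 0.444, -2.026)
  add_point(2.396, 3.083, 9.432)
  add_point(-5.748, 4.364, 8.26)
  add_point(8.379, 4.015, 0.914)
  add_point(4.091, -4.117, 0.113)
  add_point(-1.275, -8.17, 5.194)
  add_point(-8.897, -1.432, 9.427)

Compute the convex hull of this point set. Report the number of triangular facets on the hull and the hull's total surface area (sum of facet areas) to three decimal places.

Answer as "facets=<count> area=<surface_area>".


facets=26 area=950.092

15 of the 20 inputs are extreme points: [0, 2, 4, 6, 7, 8, 9, 10, 11, 12, 14, 15, 16, 18, 19].

Triangle areas on the boundary:
  f1: (p15, p0, p19) → 48.7084
  f2: (p18, p11, p4) → 40.5720
  f3: (p9, p11, p4) → 28.0059
  f4: (p9, p10, p4) → 78.5033
  f5: (p14, p15, p19) → 26.5864
  f6: (p14, p15, p0) → 68.2405
  f7: (p6, p18, p19) → 6.3952
  f8: (p6, p18, p4) → 47.8863
  f9: (p6, p14, p19) → 21.9146
  f10: (p6, p14, p4) → 40.1118
  f11: (p8, p18, p11) → 22.3119
  f12: (p8, p18, p19) → 24.8426
  f13: (p16, p10, p4) → 8.3951
  f14: (p16, p14, p4) → 29.9449
  f15: (p7, p10, p0) → 55.9331
  f16: (p7, p14, p0) → 20.2854
  f17: (p7, p16, p10) → 27.1303
  f18: (p7, p16, p14) → 25.3111
  f19: (p12, p8, p11) → 69.8107
  f20: (p12, p9, p11) → 24.2638
  f21: (p12, p10, p0) → 47.1340
  f22: (p12, p9, p10) → 39.9785
  f23: (p2, p12, p0) → 49.5000
  f24: (p2, p12, p8) → 40.9034
  f25: (p2, p0, p19) → 33.8362
  f26: (p2, p8, p19) → 23.5864
Σ area = 950.092

Euler: V−E+F = 15−39+26 = 2.


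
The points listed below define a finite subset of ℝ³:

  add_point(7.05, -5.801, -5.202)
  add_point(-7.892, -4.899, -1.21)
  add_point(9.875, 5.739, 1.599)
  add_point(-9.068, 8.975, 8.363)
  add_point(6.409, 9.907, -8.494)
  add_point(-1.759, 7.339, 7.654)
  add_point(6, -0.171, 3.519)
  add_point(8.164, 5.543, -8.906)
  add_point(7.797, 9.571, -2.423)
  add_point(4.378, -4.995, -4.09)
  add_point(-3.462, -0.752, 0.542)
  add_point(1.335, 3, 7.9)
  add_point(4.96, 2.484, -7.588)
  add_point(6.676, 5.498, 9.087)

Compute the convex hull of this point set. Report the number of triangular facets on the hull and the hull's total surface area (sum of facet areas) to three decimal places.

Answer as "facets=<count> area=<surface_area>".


Points on the hull: [0, 1, 2, 3, 4, 6, 7, 8, 11, 12, 13] (11 of 14).

Triangle areas on the boundary:
  f1: (p1, p4, p3) → 174.6428
  f2: (p13, p0, p2) → 52.2187
  f3: (p7, p0, p2) → 61.3769
  f4: (p8, p13, p2) → 20.8538
  f5: (p8, p7, p2) → 22.1162
  f6: (p8, p7, p4) → 14.7072
  f7: (p8, p4, p3) → 58.7690
  f8: (p8, p13, p3) → 98.9123
  f9: (p11, p1, p3) → 88.3746
  f10: (p11, p13, p3) → 30.0301
  f11: (p12, p1, p4) → 46.9923
  f12: (p12, p7, p4) → 10.3030
  f13: (p12, p1, p0) → 67.1533
  f14: (p12, p7, p0) → 17.3652
  f15: (p6, p13, p0) → 11.8364
  f16: (p6, p11, p13) → 20.6532
  f17: (p6, p1, p0) → 75.8903
  f18: (p6, p11, p1) → 53.1011
Σ area = 925.296

Euler: V−E+F = 11−27+18 = 2.

facets=18 area=925.296


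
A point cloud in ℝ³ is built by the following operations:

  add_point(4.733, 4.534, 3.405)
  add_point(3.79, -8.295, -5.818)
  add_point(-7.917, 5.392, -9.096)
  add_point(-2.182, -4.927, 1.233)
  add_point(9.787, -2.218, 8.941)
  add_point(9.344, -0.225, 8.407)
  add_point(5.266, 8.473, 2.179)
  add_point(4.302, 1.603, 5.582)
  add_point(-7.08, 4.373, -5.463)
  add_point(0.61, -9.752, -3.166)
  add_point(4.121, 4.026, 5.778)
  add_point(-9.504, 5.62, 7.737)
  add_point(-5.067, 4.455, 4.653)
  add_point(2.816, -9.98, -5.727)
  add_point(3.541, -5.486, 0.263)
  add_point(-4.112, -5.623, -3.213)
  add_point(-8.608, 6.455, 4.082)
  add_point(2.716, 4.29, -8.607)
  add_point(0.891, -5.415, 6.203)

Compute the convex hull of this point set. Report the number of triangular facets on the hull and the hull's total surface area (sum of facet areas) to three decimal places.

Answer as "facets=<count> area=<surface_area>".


facets=20 area=1000.542

Extreme-point indices: [1, 2, 4, 5, 6, 9, 11, 13, 15, 16, 17, 18] — 12 of 19 on the boundary.

Facet areas (half cross-product norm):
  f1: (p18, p4, p11) → 70.1421
  f2: (p5, p4, p11) → 18.1785
  f3: (p5, p6, p11) → 91.8004
  f4: (p16, p6, p11) → 25.1520
  f5: (p16, p2, p11) → 8.8058
  f6: (p16, p2, p6) → 92.2330
  f7: (p17, p2, p13) → 77.3607
  f8: (p17, p2, p6) → 61.8446
  f9: (p17, p5, p6) → 64.6101
  f10: (p17, p5, p4) → 16.8356
  f11: (p15, p18, p11) → 79.3145
  f12: (p15, p2, p11) → 100.6722
  f13: (p15, p2, p13) → 47.2863
  f14: (p9, p13, p4) → 28.0384
  f15: (p9, p18, p4) → 46.2760
  f16: (p9, p15, p13) → 9.0183
  f17: (p9, p15, p18) → 31.3713
  f18: (p1, p13, p4) → 14.8865
  f19: (p1, p17, p4) → 109.3254
  f20: (p1, p17, p13) → 7.3900
Σ area = 1000.542

Euler characteristic 12−30+20 = 2 ✓


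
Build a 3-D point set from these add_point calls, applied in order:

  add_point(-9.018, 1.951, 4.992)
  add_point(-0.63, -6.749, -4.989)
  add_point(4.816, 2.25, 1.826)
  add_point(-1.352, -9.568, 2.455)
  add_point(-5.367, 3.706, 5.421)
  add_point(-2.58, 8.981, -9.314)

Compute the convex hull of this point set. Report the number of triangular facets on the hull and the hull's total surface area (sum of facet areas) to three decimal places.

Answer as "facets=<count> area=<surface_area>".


facets=8 area=518.221

Points on the hull: [0, 1, 2, 3, 4, 5] (6 of 6).

Area of each hull facet:
  f1: (p1, p3, p0) → 56.0729
  f2: (p1, p5, p0) → 116.4124
  f3: (p1, p3, p2) → 48.9273
  f4: (p1, p5, p2) → 89.5958
  f5: (p4, p3, p0) → 28.4566
  f6: (p4, p3, p2) → 68.6602
  f7: (p4, p5, p0) → 31.7079
  f8: (p4, p5, p2) → 78.3884
Σ area = 518.221

Euler: V−E+F = 6−12+8 = 2.


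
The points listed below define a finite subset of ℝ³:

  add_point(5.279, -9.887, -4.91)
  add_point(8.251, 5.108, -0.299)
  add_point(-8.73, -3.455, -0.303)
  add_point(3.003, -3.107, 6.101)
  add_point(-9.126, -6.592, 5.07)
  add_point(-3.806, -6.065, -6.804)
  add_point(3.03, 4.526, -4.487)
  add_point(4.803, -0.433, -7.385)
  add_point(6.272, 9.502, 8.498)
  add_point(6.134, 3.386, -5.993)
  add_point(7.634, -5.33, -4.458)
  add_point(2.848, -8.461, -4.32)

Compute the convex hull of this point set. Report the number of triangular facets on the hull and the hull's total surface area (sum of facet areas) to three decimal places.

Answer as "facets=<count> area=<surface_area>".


facets=18 area=792.996

Hull vertices (11/12): indices [0, 1, 2, 3, 4, 5, 6, 7, 8, 9, 10].

Triangle areas on the boundary:
  f1: (p3, p0, p4) → 83.0413
  f2: (p10, p7, p0) → 14.7509
  f3: (p10, p3, p0) → 30.1668
  f4: (p9, p6, p7) → 7.6836
  f5: (p9, p10, p1) → 28.2968
  f6: (p9, p10, p7) → 12.4913
  f7: (p8, p10, p1) → 39.1854
  f8: (p8, p10, p3) → 75.3782
  f9: (p8, p3, p4) → 71.9659
  f10: (p8, p2, p4) → 67.6063
  f11: (p8, p2, p6) → 105.1180
  f12: (p8, p9, p1) → 16.9742
  f13: (p8, p9, p6) → 24.8081
  f14: (p5, p6, p7) → 30.4786
  f15: (p5, p2, p6) → 54.6866
  f16: (p5, p7, p0) → 43.6034
  f17: (p5, p0, p4) → 64.2525
  f18: (p5, p2, p4) → 22.5083
Σ area = 792.996

Euler: V−E+F = 11−27+18 = 2.


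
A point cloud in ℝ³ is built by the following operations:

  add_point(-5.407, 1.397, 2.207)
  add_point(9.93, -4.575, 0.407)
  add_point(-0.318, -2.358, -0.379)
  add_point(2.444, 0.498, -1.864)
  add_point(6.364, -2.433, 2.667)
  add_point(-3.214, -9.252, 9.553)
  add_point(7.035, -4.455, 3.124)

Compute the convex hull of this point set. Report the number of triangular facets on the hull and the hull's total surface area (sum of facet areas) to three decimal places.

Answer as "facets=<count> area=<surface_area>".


facets=10 area=287.307

Hull vertices (7/7): indices [0, 1, 2, 3, 4, 5, 6].

Triangle areas on the boundary:
  f1: (p4, p5, p0) → 73.3500
  f2: (p4, p3, p0) → 28.6853
  f3: (p4, p3, p1) → 14.9726
  f4: (p2, p5, p0) → 41.8460
  f5: (p2, p3, p0) → 14.0398
  f6: (p2, p5, p1) → 65.2758
  f7: (p2, p3, p1) → 19.7234
  f8: (p6, p5, p1) → 11.2292
  f9: (p6, p4, p1) → 4.3016
  f10: (p6, p4, p5) → 13.8833
Σ area = 287.307

Euler characteristic 7−15+10 = 2 ✓


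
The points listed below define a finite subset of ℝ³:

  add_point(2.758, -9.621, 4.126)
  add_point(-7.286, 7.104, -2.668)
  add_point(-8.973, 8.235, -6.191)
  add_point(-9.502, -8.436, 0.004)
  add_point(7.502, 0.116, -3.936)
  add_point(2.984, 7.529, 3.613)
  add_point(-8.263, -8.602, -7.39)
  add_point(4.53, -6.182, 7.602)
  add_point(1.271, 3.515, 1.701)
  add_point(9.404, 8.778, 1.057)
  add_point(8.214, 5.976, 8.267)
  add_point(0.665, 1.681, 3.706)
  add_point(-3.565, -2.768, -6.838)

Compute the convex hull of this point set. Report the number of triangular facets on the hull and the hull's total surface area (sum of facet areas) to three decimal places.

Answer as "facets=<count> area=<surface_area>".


facets=18 area=1002.606

Hull vertices (11/13): indices [0, 1, 2, 3, 4, 5, 6, 7, 9, 10, 12].

Per-facet area ½‖(b−a)×(c−a)‖:
  f1: (p6, p0, p3) → 48.1120
  f2: (p2, p6, p3) → 63.0345
  f3: (p4, p6, p0) → 104.8363
  f4: (p4, p10, p9) → 39.5433
  f5: (p4, p2, p9) → 93.1383
  f6: (p1, p2, p3) → 30.2164
  f7: (p1, p10, p3) → 151.1616
  f8: (p7, p4, p0) → 34.4203
  f9: (p7, p4, p10) → 75.8562
  f10: (p7, p0, p3) → 29.7520
  f11: (p7, p10, p3) → 93.4710
  f12: (p12, p2, p6) → 41.7459
  f13: (p12, p4, p6) → 26.9003
  f14: (p12, p4, p2) → 71.2318
  f15: (p5, p1, p2) → 14.8380
  f16: (p5, p1, p10) → 13.1461
  f17: (p5, p2, p9) → 48.0388
  f18: (p5, p10, p9) → 23.1625
Σ area = 1002.606

Euler: V−E+F = 11−27+18 = 2.


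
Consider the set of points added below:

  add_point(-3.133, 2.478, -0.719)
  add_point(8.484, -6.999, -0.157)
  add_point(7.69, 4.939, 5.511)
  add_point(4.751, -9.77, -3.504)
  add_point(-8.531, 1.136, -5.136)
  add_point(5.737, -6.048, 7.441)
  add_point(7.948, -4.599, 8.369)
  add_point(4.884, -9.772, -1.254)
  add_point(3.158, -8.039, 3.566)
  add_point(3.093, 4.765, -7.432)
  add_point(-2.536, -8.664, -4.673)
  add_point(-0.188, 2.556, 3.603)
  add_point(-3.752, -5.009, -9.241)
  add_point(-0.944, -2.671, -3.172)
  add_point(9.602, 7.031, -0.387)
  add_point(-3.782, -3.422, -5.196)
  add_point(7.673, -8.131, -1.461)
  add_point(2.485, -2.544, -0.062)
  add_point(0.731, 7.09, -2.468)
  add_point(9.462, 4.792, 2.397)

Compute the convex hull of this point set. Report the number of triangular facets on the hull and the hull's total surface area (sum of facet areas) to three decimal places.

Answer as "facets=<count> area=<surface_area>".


Extreme-point indices: [1, 2, 3, 4, 5, 6, 7, 8, 9, 10, 11, 12, 14, 16, 18, 19] — 16 of 20 on the boundary.

Facet areas (half cross-product norm):
  f1: (p18, p11, p4) → 42.1450
  f2: (p2, p11, p6) → 41.3803
  f3: (p2, p18, p14) → 29.7252
  f4: (p2, p18, p11) → 32.0815
  f5: (p5, p6, p7) → 10.8667
  f6: (p5, p8, p7) → 10.4444
  f7: (p5, p11, p6) → 15.4488
  f8: (p5, p11, p4) → 57.7164
  f9: (p5, p8, p4) → 37.1527
  f10: (p10, p8, p7) → 22.2641
  f11: (p10, p12, p4) → 25.8588
  f12: (p10, p8, p4) → 55.4488
  f13: (p9, p18, p14) → 26.6561
  f14: (p9, p12, p4) → 50.1797
  f15: (p9, p18, p4) → 33.7104
  f16: (p3, p10, p7) → 8.2150
  f17: (p3, p10, p12) → 20.3443
  f18: (p3, p9, p12) → 67.3439
  f19: (p19, p2, p14) → 4.7596
  f20: (p19, p2, p6) → 17.5079
  f21: (p19, p1, p14) → 19.3356
  f22: (p19, p1, p6) → 47.6466
  f23: (p16, p3, p7) → 3.6539
  f24: (p16, p6, p7) → 16.7887
  f25: (p16, p1, p6) → 5.1725
  f26: (p16, p3, p9) → 29.2107
  f27: (p16, p1, p14) → 10.5981
  f28: (p16, p9, p14) → 70.4188
Σ area = 812.075

Check V−E+F: 16 − 42 + 28 = 2.

facets=28 area=812.075


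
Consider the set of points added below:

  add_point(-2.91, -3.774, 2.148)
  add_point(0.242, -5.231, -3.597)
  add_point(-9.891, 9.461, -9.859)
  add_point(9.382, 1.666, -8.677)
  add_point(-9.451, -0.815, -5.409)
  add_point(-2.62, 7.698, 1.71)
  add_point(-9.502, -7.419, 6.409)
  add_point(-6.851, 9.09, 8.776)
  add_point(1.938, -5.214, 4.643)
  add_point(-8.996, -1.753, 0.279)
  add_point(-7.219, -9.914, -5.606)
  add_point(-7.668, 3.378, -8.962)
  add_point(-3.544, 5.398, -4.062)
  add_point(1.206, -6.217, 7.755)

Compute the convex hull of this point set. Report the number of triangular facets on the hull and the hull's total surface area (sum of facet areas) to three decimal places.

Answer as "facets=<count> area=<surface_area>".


Points on the hull: [1, 2, 3, 4, 5, 6, 7, 10, 11, 13] (10 of 14).

Per-facet area ½‖(b−a)×(c−a)‖:
  f1: (p13, p7, p3) → 172.0169
  f2: (p11, p3, p2) → 50.4897
  f3: (p11, p10, p2) → 14.5005
  f4: (p11, p10, p3) → 116.4861
  f5: (p5, p3, p2) → 116.4398
  f6: (p5, p7, p2) → 52.1728
  f7: (p5, p7, p3) → 25.2007
  f8: (p6, p7, p2) → 157.7866
  f9: (p6, p13, p10) → 67.7190
  f10: (p6, p13, p7) → 88.0111
  f11: (p1, p10, p3) → 34.1240
  f12: (p1, p13, p3) → 65.9959
  f13: (p1, p13, p10) → 50.0772
  f14: (p4, p10, p2) → 23.8030
  f15: (p4, p6, p2) → 46.1388
  f16: (p4, p6, p10) → 56.5045
Σ area = 1137.467

Euler characteristic 10−24+16 = 2 ✓

facets=16 area=1137.467


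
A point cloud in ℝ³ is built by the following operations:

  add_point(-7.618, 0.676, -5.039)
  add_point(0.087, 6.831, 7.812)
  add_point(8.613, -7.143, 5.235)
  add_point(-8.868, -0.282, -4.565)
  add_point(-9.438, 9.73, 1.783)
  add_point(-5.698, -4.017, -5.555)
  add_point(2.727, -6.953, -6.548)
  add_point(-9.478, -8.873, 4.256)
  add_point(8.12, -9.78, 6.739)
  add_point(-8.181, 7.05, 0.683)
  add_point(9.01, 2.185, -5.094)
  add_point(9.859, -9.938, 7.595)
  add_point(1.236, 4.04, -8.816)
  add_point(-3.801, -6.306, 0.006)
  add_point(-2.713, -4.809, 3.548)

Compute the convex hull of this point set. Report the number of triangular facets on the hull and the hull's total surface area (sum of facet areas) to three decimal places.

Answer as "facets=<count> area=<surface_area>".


facets=18 area=1114.786

11 of the 15 inputs are extreme points: [0, 1, 3, 4, 5, 6, 7, 8, 10, 11, 12].

Facet areas (half cross-product norm):
  f1: (p1, p11, p7) → 160.4852
  f2: (p1, p4, p7) → 103.7153
  f3: (p3, p4, p7) → 71.6397
  f4: (p8, p11, p7) → 5.4100
  f5: (p8, p6, p7) → 112.5040
  f6: (p8, p6, p11) → 9.4669
  f7: (p10, p12, p4) → 65.5352
  f8: (p10, p1, p4) → 94.6714
  f9: (p10, p6, p12) → 45.6393
  f10: (p10, p1, p11) → 134.8028
  f11: (p10, p6, p11) → 88.1020
  f12: (p0, p12, p4) → 58.2587
  f13: (p0, p3, p4) → 9.3081
  f14: (p0, p3, p12) → 2.3804
  f15: (p5, p6, p12) → 46.1486
  f16: (p5, p3, p12) → 27.6782
  f17: (p5, p6, p7) → 50.1539
  f18: (p5, p3, p7) → 28.8863
Σ area = 1114.786

Euler: V−E+F = 11−27+18 = 2.


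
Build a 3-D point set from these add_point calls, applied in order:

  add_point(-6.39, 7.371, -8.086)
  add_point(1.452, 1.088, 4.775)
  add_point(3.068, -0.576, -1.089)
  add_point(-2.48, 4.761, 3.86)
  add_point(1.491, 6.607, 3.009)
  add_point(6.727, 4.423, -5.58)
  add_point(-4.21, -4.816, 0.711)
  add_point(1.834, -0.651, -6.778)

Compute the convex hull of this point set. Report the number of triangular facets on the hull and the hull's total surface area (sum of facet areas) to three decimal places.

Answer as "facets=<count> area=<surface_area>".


facets=12 area=418.442

8 of the 8 inputs are extreme points: [0, 1, 2, 3, 4, 5, 6, 7].

Triangle areas on the boundary:
  f1: (p4, p5, p0) → 65.0850
  f2: (p4, p1, p5) → 29.7782
  f3: (p7, p5, p0) → 41.3331
  f4: (p7, p6, p0) → 60.5381
  f5: (p3, p6, p0) → 64.9377
  f6: (p3, p4, p0) → 28.6334
  f7: (p3, p1, p6) → 24.8338
  f8: (p3, p4, p1) → 11.4884
  f9: (p2, p1, p6) → 26.0638
  f10: (p2, p7, p6) → 25.0676
  f11: (p2, p1, p5) → 20.9500
  f12: (p2, p7, p5) → 19.7329
Σ area = 418.442

Euler: V−E+F = 8−18+12 = 2.


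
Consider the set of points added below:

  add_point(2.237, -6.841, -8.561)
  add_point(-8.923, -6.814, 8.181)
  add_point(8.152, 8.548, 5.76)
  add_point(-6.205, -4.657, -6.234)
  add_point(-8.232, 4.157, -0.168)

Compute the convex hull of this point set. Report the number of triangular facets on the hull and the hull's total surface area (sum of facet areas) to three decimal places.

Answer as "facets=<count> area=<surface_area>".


5 of the 5 inputs are extreme points: [0, 1, 2, 3, 4].

Facet areas (half cross-product norm):
  f1: (p0, p2, p1) → 201.7019
  f2: (p3, p0, p1) → 61.6945
  f3: (p4, p2, p1) → 123.9145
  f4: (p4, p3, p1) → 71.7693
  f5: (p4, p0, p2) → 151.4765
  f6: (p4, p3, p0) → 42.1651
Σ area = 652.722

Check V−E+F: 5 − 9 + 6 = 2.

facets=6 area=652.722


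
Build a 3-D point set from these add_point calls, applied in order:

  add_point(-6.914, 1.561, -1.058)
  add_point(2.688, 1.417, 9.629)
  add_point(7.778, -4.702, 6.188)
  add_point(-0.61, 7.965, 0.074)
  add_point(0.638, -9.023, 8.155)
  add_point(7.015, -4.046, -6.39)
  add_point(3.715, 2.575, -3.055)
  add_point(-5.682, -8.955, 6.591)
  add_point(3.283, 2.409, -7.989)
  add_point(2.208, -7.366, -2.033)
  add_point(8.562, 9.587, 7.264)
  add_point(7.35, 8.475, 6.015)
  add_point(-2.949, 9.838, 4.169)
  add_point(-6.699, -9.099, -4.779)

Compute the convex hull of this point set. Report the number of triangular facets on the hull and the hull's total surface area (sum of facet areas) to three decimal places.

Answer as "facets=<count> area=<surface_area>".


Extreme-point indices: [0, 1, 2, 3, 4, 5, 7, 8, 9, 10, 12, 13] — 12 of 14 on the boundary.

Facet areas (half cross-product norm):
  f1: (p8, p13, p0) → 69.1363
  f2: (p7, p13, p0) → 60.6586
  f3: (p3, p8, p0) → 46.6422
  f4: (p3, p8, p10) → 59.9895
  f5: (p12, p7, p0) → 65.6758
  f6: (p12, p3, p0) → 22.9600
  f7: (p12, p3, p10) → 29.3397
  f8: (p1, p12, p10) → 54.3027
  f9: (p1, p12, p7) → 77.7881
  f10: (p1, p2, p10) → 44.4154
  f11: (p5, p8, p10) → 67.3441
  f12: (p5, p2, p10) → 90.5098
  f13: (p5, p8, p13) → 55.4908
  f14: (p9, p5, p13) → 29.2992
  f15: (p9, p5, p2) → 37.4645
  f16: (p4, p1, p7) → 34.2020
  f17: (p4, p1, p2) → 36.2287
  f18: (p4, p9, p2) → 40.4314
  f19: (p4, p7, p13) → 35.1409
  f20: (p4, p9, p13) → 49.1773
Σ area = 1006.197

Euler characteristic 12−30+20 = 2 ✓

facets=20 area=1006.197


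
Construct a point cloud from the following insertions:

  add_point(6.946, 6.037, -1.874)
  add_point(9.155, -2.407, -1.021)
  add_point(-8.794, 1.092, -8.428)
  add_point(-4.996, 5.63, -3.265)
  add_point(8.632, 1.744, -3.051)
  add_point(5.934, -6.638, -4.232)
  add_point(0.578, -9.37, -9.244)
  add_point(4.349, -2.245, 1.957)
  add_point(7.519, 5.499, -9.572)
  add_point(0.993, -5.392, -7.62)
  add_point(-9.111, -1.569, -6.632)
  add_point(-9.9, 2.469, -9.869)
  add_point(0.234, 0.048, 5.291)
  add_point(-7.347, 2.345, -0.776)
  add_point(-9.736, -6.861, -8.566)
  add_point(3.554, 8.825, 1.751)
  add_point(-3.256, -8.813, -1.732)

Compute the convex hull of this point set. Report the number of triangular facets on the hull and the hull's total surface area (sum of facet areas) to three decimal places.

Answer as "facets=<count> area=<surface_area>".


facets=26 area=910.070

Points on the hull: [0, 1, 3, 4, 5, 6, 7, 8, 10, 11, 12, 13, 14, 15, 16] (15 of 17).

Facet areas (half cross-product norm):
  f1: (p12, p15, p1) → 54.0698
  f2: (p13, p12, p15) → 49.3536
  f3: (p13, p16, p12) → 53.7749
  f4: (p7, p12, p1) → 6.3432
  f5: (p7, p16, p12) → 30.8257
  f6: (p0, p15, p1) → 20.6913
  f7: (p0, p8, p15) → 15.4792
  f8: (p6, p8, p11) → 119.0802
  f9: (p3, p13, p11) → 20.7261
  f10: (p3, p13, p15) → 22.9893
  f11: (p3, p8, p11) → 60.9919
  f12: (p3, p8, p15) → 62.6270
  f13: (p10, p13, p11) → 18.8701
  f14: (p4, p8, p1) → 9.8302
  f15: (p4, p0, p1) → 7.4812
  f16: (p4, p0, p8) → 17.3529
  f17: (p5, p8, p1) → 36.5242
  f18: (p5, p6, p8) → 51.7329
  f19: (p5, p6, p16) → 31.7405
  f20: (p5, p7, p1) → 17.3717
  f21: (p5, p7, p16) → 36.4607
  f22: (p14, p6, p16) → 38.6104
  f23: (p14, p13, p16) → 53.3993
  f24: (p14, p10, p13) → 12.2068
  f25: (p14, p6, p11) → 48.6230
  f26: (p14, p10, p11) → 12.9143
Σ area = 910.070

Check V−E+F: 15 − 39 + 26 = 2.
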